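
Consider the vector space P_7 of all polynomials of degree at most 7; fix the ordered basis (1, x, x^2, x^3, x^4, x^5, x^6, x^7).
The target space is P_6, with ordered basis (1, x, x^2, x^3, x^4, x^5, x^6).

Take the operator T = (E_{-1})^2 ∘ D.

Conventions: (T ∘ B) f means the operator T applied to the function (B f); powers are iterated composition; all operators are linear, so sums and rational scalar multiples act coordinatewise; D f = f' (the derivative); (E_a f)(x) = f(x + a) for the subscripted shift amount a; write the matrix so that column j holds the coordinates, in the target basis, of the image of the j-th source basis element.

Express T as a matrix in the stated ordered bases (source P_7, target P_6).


the matrix is [[0, 1, -4, 12, -32, 80, -192, 448]; [0, 0, 2, -12, 48, -160, 480, -1344]; [0, 0, 0, 3, -24, 120, -480, 1680]; [0, 0, 0, 0, 4, -40, 240, -1120]; [0, 0, 0, 0, 0, 5, -60, 420]; [0, 0, 0, 0, 0, 0, 6, -84]; [0, 0, 0, 0, 0, 0, 0, 7]] (rows listed top to bottom)

image of 1: 0
image of x: 1
image of x^2: 2x - 4
image of x^3: 3x^2 - 12x + 12
image of x^4: 4x^3 - 24x^2 + 48x - 32
image of x^5: 5x^4 - 40x^3 + 120x^2 - 160x + 80
image of x^6: 6x^5 - 60x^4 + 240x^3 - 480x^2 + 480x - 192
image of x^7: 7x^6 - 84x^5 + 420x^4 - 1120x^3 + 1680x^2 - 1344x + 448
each image's coordinates form column j of the matrix


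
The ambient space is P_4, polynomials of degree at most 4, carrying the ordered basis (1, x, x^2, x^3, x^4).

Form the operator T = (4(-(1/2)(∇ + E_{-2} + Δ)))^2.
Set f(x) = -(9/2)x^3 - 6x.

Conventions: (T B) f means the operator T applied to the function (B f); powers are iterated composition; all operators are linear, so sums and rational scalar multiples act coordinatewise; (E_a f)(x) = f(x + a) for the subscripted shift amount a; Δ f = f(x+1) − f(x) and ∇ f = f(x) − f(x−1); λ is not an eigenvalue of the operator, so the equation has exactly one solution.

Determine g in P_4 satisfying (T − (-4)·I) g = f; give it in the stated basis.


the result is g(x) = -(9/16)x^3 + 6x - 27/8

write g with unknown coordinates in the stated basis and equate coefficients in (T − (-4)·I) g = f
solving from the highest basis element down gives g = -(9/16)x^3 + 6x - 27/8
check: T g = -(9/4)x^3 - 30x + 27/2
so T g − (-4)·g = -(9/2)x^3 - 6x = f ✓


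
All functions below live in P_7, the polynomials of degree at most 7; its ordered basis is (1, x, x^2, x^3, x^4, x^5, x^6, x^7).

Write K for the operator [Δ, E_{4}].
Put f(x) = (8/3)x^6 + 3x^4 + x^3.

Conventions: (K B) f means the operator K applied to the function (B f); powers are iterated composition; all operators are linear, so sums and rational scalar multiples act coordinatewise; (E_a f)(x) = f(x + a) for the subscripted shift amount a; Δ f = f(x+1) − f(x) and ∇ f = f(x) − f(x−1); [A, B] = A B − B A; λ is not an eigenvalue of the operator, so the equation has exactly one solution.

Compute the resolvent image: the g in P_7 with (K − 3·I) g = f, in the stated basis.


g(x) = -(8/9)x^6 - x^4 - (1/3)x^3

write g with unknown coordinates in the stated basis and equate coefficients in (K − 3·I) g = f
solving from the highest basis element down gives g = -(8/9)x^6 - x^4 - (1/3)x^3
check: K g = 0
so K g − 3·g = (8/3)x^6 + 3x^4 + x^3 = f ✓


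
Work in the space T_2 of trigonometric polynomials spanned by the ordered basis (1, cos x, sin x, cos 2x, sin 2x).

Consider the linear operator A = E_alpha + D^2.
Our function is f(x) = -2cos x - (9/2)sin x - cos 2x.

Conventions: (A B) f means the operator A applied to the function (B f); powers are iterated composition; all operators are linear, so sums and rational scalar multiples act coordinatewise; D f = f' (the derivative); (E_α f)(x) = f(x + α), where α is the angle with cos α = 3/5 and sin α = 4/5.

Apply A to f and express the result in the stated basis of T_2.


the image equals g(x) = -(14/5)cos x + (17/5)sin x + (107/25)cos 2x + (24/25)sin 2x

E_alpha f = -(24/5)cos x - (11/10)sin x + (7/25)cos 2x + (24/25)sin 2x
D f = -(9/2)cos x + 2sin x + 2sin 2x
D D f = 2cos x + (9/2)sin x + 4cos 2x
(E_alpha + D^2) f = -(14/5)cos x + (17/5)sin x + (107/25)cos 2x + (24/25)sin 2x


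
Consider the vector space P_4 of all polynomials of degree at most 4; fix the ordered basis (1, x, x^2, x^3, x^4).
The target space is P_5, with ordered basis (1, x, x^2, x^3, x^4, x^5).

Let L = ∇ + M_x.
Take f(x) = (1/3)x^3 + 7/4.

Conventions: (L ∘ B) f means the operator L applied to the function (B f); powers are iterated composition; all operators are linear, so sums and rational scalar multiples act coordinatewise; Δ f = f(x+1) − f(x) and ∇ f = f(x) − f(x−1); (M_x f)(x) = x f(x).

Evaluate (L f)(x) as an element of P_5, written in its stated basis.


the result is g(x) = (1/3)x^4 + x^2 + (3/4)x + 1/3

∇ f = x^2 - x + 1/3
M_x f = (1/3)x^4 + (7/4)x
(∇ + M_x) f = (1/3)x^4 + x^2 + (3/4)x + 1/3


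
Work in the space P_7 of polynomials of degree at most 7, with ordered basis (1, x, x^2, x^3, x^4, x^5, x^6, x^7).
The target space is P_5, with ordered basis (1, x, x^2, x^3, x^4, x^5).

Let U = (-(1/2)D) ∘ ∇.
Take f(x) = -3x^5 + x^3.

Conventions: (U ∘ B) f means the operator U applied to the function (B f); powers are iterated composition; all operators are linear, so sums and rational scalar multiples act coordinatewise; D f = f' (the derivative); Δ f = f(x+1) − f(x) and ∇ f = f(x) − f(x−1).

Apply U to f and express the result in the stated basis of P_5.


the result is g(x) = 30x^3 - 45x^2 + 27x - 6

∇ f = -15x^4 + 30x^3 - 27x^2 + 12x - 2
D ∇ f = -60x^3 + 90x^2 - 54x + 12
(-(1/2)D) ∇ f = 30x^3 - 45x^2 + 27x - 6


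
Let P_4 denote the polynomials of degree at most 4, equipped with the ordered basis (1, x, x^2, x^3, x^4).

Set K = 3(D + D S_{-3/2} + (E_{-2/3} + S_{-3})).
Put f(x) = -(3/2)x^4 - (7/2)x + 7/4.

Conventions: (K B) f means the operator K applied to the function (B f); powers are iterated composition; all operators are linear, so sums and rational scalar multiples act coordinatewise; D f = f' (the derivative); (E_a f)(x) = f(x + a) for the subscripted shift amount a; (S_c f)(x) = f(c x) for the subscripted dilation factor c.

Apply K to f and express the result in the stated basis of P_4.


D f = -6x^3 - 7/2
S_{-3/2} f = -(243/32)x^4 + (21/4)x + 7/4
D S_{-3/2} f = -(243/8)x^3 + 21/4
E_{-2/3} f = -(3/2)x^4 + 4x^3 - 4x^2 - (31/18)x + 409/108
S_{-3} f = -(243/2)x^4 + (21/2)x + 7/4
(E_{-2/3} + S_{-3}) f = -123x^4 + 4x^3 - 4x^2 + (79/9)x + 299/54
(D + D S_{-3/2} + (E_{-2/3} + S_{-3})) f = -123x^4 - (259/8)x^3 - 4x^2 + (79/9)x + 787/108
(3(D + D S_{-3/2} + (E_{-2/3} + S_{-3}))) f = -369x^4 - (777/8)x^3 - 12x^2 + (79/3)x + 787/36

g(x) = -369x^4 - (777/8)x^3 - 12x^2 + (79/3)x + 787/36


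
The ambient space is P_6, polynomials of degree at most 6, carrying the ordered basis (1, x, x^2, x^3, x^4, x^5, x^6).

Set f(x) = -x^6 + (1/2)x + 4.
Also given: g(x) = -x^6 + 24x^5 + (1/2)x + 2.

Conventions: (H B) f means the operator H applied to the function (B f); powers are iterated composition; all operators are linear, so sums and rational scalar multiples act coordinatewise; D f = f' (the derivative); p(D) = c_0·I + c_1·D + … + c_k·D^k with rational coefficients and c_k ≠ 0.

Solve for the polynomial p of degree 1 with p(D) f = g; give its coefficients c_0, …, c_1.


D^0 f = -x^6 + (1/2)x + 4
D^1 f = -6x^5 + 1/2
matching coefficients of g against c_0 f + c_1 Df + … from the top degree down determines the c_i
solution: c_0 = 1, c_1 = -4

p(D) = I − 4·D, i.e. c_0 = 1, c_1 = -4


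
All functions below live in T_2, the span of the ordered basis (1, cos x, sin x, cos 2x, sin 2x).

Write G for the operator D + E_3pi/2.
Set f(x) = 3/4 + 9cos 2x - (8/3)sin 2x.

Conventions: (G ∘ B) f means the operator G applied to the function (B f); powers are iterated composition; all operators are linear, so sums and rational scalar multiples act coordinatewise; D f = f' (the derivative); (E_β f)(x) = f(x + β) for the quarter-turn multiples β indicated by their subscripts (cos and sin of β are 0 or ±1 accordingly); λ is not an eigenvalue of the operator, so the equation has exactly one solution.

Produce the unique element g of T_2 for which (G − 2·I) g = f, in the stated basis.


write g with unknown coordinates in the stated basis and equate coefficients in (G − 2·I) g = f
solving from the highest basis element down gives g = -3/4 - (5/3)cos 2x + 2sin 2x
check: G g = -3/4 + (17/3)cos 2x + (4/3)sin 2x
so G g − 2·g = 3/4 + 9cos 2x - (8/3)sin 2x = f ✓

g(x) = -3/4 - (5/3)cos 2x + 2sin 2x


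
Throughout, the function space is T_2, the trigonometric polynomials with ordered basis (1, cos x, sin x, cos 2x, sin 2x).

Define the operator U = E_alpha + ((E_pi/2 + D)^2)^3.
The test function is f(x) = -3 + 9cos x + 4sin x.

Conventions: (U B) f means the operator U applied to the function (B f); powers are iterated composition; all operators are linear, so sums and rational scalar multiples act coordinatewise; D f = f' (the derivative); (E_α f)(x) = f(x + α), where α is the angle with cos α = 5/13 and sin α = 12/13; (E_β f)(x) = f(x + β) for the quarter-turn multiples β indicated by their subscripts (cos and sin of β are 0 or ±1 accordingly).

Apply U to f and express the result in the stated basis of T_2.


the image equals g(x) = -6 - (7395/13)cos x - (3416/13)sin x

E_alpha f = -3 + (93/13)cos x - (88/13)sin x
E_pi/2 f = -3 + 4cos x - 9sin x
D f = 4cos x - 9sin x
(E_pi/2 + D) f = -3 + 8cos x - 18sin x
E_pi/2 (E_pi/2 + D) f = -3 - 18cos x - 8sin x
D (E_pi/2 + D) f = -18cos x - 8sin x
(E_pi/2 + D) (E_pi/2 + D) f = -3 - 36cos x - 16sin x
E_pi/2 (E_pi/2 + D)^2 f = -3 - 16cos x + 36sin x
D (E_pi/2 + D)^2 f = -16cos x + 36sin x
(E_pi/2 + D) (E_pi/2 + D)^2 f = -3 - 32cos x + 72sin x
E_pi/2 (E_pi/2 + D) (E_pi/2 + D)^2 f = -3 + 72cos x + 32sin x
D (E_pi/2 + D) (E_pi/2 + D)^2 f = 72cos x + 32sin x
(E_pi/2 + D) (E_pi/2 + D) (E_pi/2 + D)^2 f = -3 + 144cos x + 64sin x
E_pi/2 (E_pi/2 + D)^2 (E_pi/2 + D)^2 f = -3 + 64cos x - 144sin x
D (E_pi/2 + D)^2 (E_pi/2 + D)^2 f = 64cos x - 144sin x
(E_pi/2 + D) (E_pi/2 + D)^2 (E_pi/2 + D)^2 f = -3 + 128cos x - 288sin x
E_pi/2 (E_pi/2 + D) (E_pi/2 + D)^2 (E_pi/2 + D)^2 f = -3 - 288cos x - 128sin x
D (E_pi/2 + D) (E_pi/2 + D)^2 (E_pi/2 + D)^2 f = -288cos x - 128sin x
(E_pi/2 + D) (E_pi/2 + D) (E_pi/2 + D)^2 (E_pi/2 + D)^2 f = -3 - 576cos x - 256sin x
(E_alpha + ((E_pi/2 + D)^2)^3) f = -6 - (7395/13)cos x - (3416/13)sin x


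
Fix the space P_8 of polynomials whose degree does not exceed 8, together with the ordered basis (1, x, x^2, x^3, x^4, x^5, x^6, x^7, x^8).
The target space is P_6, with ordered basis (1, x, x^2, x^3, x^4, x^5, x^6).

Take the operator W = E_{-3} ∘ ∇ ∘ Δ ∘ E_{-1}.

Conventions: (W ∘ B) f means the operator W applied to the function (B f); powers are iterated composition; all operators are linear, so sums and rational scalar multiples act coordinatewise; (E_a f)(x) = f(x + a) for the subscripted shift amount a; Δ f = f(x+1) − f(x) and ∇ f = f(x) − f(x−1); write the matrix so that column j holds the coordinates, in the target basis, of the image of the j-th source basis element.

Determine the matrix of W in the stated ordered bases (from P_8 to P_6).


the matrix is [[0, 0, 2, -24, 194, -1320, 8162, -47544, 266114]; [0, 0, 0, 6, -96, 970, -7920, 57134, -380352]; [0, 0, 0, 0, 12, -240, 2910, -27720, 228536]; [0, 0, 0, 0, 0, 20, -480, 6790, -73920]; [0, 0, 0, 0, 0, 0, 30, -840, 13580]; [0, 0, 0, 0, 0, 0, 0, 42, -1344]; [0, 0, 0, 0, 0, 0, 0, 0, 56]] (rows listed top to bottom)

image of 1: 0
image of x: 0
image of x^2: 2
image of x^3: 6x - 24
image of x^4: 12x^2 - 96x + 194
image of x^5: 20x^3 - 240x^2 + 970x - 1320
image of x^6: 30x^4 - 480x^3 + 2910x^2 - 7920x + 8162
image of x^7: 42x^5 - 840x^4 + 6790x^3 - 27720x^2 + 57134x - 47544
image of x^8: 56x^6 - 1344x^5 + 13580x^4 - 73920x^3 + 228536x^2 - 380352x + 266114
each image's coordinates form column j of the matrix


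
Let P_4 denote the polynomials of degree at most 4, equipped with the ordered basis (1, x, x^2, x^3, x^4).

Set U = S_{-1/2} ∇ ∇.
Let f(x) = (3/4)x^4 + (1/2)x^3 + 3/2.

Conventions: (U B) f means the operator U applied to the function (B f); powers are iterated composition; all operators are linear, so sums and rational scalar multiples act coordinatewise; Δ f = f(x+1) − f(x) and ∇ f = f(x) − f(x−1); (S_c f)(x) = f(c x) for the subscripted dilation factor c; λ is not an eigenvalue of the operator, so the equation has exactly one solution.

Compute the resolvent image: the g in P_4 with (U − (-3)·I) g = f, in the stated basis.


write g with unknown coordinates in the stated basis and equate coefficients in (U − (-3)·I) g = f
solving from the highest basis element down gives g = (1/4)x^4 + (1/6)x^3 - (1/4)x^2 - (5/6)x - 1/6
check: U g = (3/4)x^2 + (5/2)x + 2
so U g − (-3)·g = (3/4)x^4 + (1/2)x^3 + 3/2 = f ✓

g(x) = (1/4)x^4 + (1/6)x^3 - (1/4)x^2 - (5/6)x - 1/6


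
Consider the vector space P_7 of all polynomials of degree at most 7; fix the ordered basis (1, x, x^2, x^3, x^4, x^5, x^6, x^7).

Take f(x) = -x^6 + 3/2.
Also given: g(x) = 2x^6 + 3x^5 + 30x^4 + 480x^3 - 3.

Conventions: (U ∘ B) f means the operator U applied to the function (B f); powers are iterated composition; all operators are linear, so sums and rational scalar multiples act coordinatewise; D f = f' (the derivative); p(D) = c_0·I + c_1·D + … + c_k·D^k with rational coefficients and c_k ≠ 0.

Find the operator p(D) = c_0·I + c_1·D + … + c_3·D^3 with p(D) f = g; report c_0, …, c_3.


c_0 = -2, c_1 = -1/2, c_2 = -1, c_3 = -4

D^0 f = -x^6 + 3/2
D^1 f = -6x^5
D^2 f = -30x^4
D^3 f = -120x^3
matching coefficients of g against c_0 f + c_1 Df + … from the top degree down determines the c_i
solution: c_0 = -2, c_1 = -1/2, c_2 = -1, c_3 = -4


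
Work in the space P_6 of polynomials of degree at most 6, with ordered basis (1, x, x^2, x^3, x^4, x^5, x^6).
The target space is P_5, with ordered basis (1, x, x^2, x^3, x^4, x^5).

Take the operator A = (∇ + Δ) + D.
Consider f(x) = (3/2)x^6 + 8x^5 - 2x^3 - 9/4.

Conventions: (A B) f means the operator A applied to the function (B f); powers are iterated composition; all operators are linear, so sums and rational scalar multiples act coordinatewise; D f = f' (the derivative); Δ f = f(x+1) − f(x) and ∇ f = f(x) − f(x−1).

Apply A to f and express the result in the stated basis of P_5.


∇ f = 9x^5 + (35/2)x^4 - 50x^3 + (103/2)x^2 - 25x + 9/2
Δ f = 9x^5 + (125/2)x^4 + 110x^3 + (193/2)x^2 + 43x + 15/2
(∇ + Δ) f = 18x^5 + 80x^4 + 60x^3 + 148x^2 + 18x + 12
D f = 9x^5 + 40x^4 - 6x^2
((∇ + Δ) + D) f = 27x^5 + 120x^4 + 60x^3 + 142x^2 + 18x + 12

g(x) = 27x^5 + 120x^4 + 60x^3 + 142x^2 + 18x + 12


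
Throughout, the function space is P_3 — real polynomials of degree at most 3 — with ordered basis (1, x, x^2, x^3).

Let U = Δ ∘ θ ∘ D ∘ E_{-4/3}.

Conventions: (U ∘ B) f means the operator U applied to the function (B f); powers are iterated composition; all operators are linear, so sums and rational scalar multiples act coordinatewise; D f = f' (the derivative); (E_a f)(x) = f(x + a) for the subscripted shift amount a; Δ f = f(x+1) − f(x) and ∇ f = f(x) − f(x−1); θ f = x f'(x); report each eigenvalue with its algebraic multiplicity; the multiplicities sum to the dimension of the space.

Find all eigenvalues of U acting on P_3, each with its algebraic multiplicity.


image of 1: 0
image of x: 0
image of x^2: 2
image of x^3: 12x - 2
the matrix is upper triangular; its diagonal is (0, 0, 0, 0)
for a triangular matrix the eigenvalues are the diagonal entries, with algebraic multiplicity their repetition count

λ = 0 (multiplicity 4)


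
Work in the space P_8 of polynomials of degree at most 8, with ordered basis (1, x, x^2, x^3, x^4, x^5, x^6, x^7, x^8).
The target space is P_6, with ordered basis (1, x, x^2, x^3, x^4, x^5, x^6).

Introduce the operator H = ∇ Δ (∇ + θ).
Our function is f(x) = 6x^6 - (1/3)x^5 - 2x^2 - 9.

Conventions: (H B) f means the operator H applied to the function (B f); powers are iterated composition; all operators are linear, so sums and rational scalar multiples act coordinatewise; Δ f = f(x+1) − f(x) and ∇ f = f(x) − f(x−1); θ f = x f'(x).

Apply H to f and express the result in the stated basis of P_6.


the image equals g(x) = 1080x^4 + (2060/3)x^3 - 20x^2 + (3250/3)x - 306

∇ f = 36x^5 - (275/3)x^4 + (370/3)x^3 - (280/3)x^2 + (101/3)x - 13/3
θ f = 36x^6 - (5/3)x^5 - 4x^2
(∇ + θ) f = 36x^6 + (103/3)x^5 - (275/3)x^4 + (370/3)x^3 - (292/3)x^2 + (101/3)x - 13/3
Δ (∇ + θ) f = 216x^5 + (2135/3)x^4 + (2090/3)x^3 + (2110/3)x^2 + (589/3)x + 115/3
∇ Δ (∇ + θ) f = 1080x^4 + (2060/3)x^3 - 20x^2 + (3250/3)x - 306


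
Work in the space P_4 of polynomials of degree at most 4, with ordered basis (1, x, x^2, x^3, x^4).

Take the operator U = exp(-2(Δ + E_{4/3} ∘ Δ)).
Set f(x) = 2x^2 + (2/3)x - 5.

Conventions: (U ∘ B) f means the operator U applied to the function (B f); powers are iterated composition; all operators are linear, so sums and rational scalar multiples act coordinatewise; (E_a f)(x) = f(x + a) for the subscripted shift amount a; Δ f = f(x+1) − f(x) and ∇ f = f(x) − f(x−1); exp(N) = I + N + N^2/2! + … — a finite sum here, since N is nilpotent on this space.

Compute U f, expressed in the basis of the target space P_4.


order-1 term: -16x - 64/3
order-2 term: 32
the series for exp(-2(Δ + E_{4/3} ∘ Δ)) f terminates at order 2
exp(-2(Δ + E_{4/3} ∘ Δ)) f = 2x^2 - (46/3)x + 17/3

the image equals g(x) = 2x^2 - (46/3)x + 17/3


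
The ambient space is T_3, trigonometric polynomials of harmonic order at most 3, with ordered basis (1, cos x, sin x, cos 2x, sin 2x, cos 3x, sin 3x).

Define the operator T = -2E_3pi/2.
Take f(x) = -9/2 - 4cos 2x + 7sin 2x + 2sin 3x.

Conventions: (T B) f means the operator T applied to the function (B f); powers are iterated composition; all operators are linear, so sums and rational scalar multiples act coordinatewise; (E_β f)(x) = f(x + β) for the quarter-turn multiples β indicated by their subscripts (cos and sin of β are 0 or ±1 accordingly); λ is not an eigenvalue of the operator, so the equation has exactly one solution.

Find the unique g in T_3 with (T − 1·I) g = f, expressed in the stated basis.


the result is g(x) = 3/2 - 4cos 2x + 7sin 2x + (4/5)cos 3x - (2/5)sin 3x

write g with unknown coordinates in the stated basis and equate coefficients in (T − 1·I) g = f
solving from the highest basis element down gives g = 3/2 - 4cos 2x + 7sin 2x + (4/5)cos 3x - (2/5)sin 3x
check: T g = -3 - 8cos 2x + 14sin 2x + (4/5)cos 3x + (8/5)sin 3x
so T g − 1·g = -9/2 - 4cos 2x + 7sin 2x + 2sin 3x = f ✓


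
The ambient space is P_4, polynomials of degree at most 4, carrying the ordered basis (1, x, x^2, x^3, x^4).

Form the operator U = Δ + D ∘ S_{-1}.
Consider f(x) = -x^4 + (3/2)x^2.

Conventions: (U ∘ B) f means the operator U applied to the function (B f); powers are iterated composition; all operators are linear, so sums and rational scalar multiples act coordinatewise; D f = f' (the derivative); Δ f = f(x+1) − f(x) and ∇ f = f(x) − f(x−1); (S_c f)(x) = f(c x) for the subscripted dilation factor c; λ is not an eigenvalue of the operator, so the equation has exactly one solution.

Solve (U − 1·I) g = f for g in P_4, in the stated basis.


the result is g(x) = x^4 + 8x^3 + (9/2)x^2 + 46x + 27/2

write g with unknown coordinates in the stated basis and equate coefficients in (U − 1·I) g = f
solving from the highest basis element down gives g = x^4 + 8x^3 + (9/2)x^2 + 46x + 27/2
check: U g = 8x^3 + 6x^2 + 46x + 27/2
so U g − 1·g = -x^4 + (3/2)x^2 = f ✓


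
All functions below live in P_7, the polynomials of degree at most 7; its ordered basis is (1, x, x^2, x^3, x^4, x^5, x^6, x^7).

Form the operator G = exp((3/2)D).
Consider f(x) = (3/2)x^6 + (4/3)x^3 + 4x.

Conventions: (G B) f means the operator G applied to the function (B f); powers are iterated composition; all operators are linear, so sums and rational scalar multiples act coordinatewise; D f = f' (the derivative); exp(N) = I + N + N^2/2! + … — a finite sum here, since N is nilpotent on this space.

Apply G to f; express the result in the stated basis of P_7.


g(x) = (3/2)x^6 + (27/2)x^5 + (405/8)x^4 + (1231/12)x^3 + (3837/32)x^2 + (2603/32)x + 3531/128

order-1 term: (27/2)x^5 + 6x^2 + 6
order-2 term: (405/8)x^4 + 9x
order-3 term: (405/4)x^3 + 9/2
order-4 term: (3645/32)x^2
order-5 term: (2187/32)x
order-6 term: 2187/128
the series for exp((3/2)D) f terminates at order 6
exp((3/2)D) f = (3/2)x^6 + (27/2)x^5 + (405/8)x^4 + (1231/12)x^3 + (3837/32)x^2 + (2603/32)x + 3531/128


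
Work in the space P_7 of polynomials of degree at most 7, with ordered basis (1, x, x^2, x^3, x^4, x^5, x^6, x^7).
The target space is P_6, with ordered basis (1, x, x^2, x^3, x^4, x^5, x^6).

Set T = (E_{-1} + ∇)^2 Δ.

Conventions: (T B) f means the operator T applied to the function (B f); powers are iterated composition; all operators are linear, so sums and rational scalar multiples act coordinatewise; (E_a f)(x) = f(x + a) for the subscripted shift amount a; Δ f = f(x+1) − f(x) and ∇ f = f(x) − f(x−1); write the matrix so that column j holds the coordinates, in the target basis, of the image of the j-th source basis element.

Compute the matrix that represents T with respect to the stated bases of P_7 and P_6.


image of 1: 0
image of x: 1
image of x^2: 2x + 1
image of x^3: 3x^2 + 3x + 1
image of x^4: 4x^3 + 6x^2 + 4x + 1
image of x^5: 5x^4 + 10x^3 + 10x^2 + 5x + 1
image of x^6: 6x^5 + 15x^4 + 20x^3 + 15x^2 + 6x + 1
image of x^7: 7x^6 + 21x^5 + 35x^4 + 35x^3 + 21x^2 + 7x + 1
each image's coordinates form column j of the matrix

the matrix is [[0, 1, 1, 1, 1, 1, 1, 1]; [0, 0, 2, 3, 4, 5, 6, 7]; [0, 0, 0, 3, 6, 10, 15, 21]; [0, 0, 0, 0, 4, 10, 20, 35]; [0, 0, 0, 0, 0, 5, 15, 35]; [0, 0, 0, 0, 0, 0, 6, 21]; [0, 0, 0, 0, 0, 0, 0, 7]] (rows listed top to bottom)


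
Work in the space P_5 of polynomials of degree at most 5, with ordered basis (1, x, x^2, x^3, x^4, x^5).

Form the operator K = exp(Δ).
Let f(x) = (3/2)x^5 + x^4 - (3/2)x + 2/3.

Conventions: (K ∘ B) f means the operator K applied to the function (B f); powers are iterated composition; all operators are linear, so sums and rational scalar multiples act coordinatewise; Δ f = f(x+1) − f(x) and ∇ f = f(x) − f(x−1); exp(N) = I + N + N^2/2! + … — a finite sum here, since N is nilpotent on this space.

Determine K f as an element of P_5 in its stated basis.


order-1 term: (15/2)x^4 + 19x^3 + 21x^2 + (23/2)x + 1
order-2 term: 15x^3 + 51x^2 + (129/2)x + 59/2
order-3 term: 15x^2 + 49x + 87/2
order-4 term: (15/2)x + 16
order-5 term: 3/2
the series for exp(Δ) f terminates at order 5
exp(Δ) f = (3/2)x^5 + (17/2)x^4 + 34x^3 + 87x^2 + 131x + 553/6

the image equals g(x) = (3/2)x^5 + (17/2)x^4 + 34x^3 + 87x^2 + 131x + 553/6


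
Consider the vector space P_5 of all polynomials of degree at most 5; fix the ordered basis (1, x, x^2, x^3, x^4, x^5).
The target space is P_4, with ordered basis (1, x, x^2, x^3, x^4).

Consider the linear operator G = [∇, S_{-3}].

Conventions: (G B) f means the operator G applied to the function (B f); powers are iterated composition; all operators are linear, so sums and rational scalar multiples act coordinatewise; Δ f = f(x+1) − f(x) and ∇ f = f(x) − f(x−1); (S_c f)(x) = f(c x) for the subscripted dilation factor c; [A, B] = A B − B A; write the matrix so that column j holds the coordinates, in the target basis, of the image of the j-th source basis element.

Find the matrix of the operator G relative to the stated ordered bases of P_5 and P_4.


image of 1: 0
image of x: -4
image of x^2: 24x - 8
image of x^3: -108x^2 + 72x - 28
image of x^4: 432x^3 - 432x^2 + 336x - 80
image of x^5: -1620x^4 + 2160x^3 - 2520x^2 + 1200x - 244
each image's coordinates form column j of the matrix

the matrix is [[0, -4, -8, -28, -80, -244]; [0, 0, 24, 72, 336, 1200]; [0, 0, 0, -108, -432, -2520]; [0, 0, 0, 0, 432, 2160]; [0, 0, 0, 0, 0, -1620]] (rows listed top to bottom)


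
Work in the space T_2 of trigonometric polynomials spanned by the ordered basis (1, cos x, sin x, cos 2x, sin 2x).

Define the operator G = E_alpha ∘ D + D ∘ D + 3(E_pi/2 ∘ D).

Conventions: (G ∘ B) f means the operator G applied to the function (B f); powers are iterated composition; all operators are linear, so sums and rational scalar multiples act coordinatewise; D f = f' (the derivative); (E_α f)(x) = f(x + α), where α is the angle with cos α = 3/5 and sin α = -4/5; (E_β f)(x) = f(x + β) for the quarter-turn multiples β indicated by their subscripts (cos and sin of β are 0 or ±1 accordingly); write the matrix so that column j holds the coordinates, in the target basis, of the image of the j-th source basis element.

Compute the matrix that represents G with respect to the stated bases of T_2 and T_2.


the matrix is [[0, 0, 0, 0, 0]; [0, -16/5, 3/5, 0, 0]; [0, -3/5, -16/5, 0, 0]; [0, 0, 0, -52/25, -164/25]; [0, 0, 0, 164/25, -52/25]] (rows listed top to bottom)

image of 1: 0
image of cos x: -(16/5)cos x - (3/5)sin x
image of sin x: (3/5)cos x - (16/5)sin x
image of cos 2x: -(52/25)cos 2x + (164/25)sin 2x
image of sin 2x: -(164/25)cos 2x - (52/25)sin 2x
each image's coordinates form column j of the matrix


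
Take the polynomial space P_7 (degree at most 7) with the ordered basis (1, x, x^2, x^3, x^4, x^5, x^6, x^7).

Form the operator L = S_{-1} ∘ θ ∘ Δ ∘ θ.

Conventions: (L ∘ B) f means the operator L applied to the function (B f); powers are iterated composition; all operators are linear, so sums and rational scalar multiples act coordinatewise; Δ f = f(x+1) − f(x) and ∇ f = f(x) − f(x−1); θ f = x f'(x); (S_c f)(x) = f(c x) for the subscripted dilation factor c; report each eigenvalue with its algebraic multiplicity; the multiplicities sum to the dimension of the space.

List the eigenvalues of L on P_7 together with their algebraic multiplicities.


λ = 0 (multiplicity 8)

image of 1: 0
image of x: 0
image of x^2: -4x
image of x^3: 18x^2 - 9x
image of x^4: -48x^3 + 48x^2 - 16x
image of x^5: 100x^4 - 150x^3 + 100x^2 - 25x
image of x^6: -180x^5 + 360x^4 - 360x^3 + 180x^2 - 36x
image of x^7: 294x^6 - 735x^5 + 980x^4 - 735x^3 + 294x^2 - 49x
the matrix is upper triangular; its diagonal is (0, 0, 0, 0, 0, 0, 0, 0)
for a triangular matrix the eigenvalues are the diagonal entries, with algebraic multiplicity their repetition count


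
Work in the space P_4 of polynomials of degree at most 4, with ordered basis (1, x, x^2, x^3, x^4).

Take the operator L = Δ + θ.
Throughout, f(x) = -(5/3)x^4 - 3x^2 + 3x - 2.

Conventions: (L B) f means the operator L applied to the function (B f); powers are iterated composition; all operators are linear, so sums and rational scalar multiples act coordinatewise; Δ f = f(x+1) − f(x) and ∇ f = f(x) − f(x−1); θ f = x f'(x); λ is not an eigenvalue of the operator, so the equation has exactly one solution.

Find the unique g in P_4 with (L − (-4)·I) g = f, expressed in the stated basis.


the result is g(x) = -(5/24)x^4 + (5/42)x^3 - (59/168)x^2 + (117/140)x - 503/840

write g with unknown coordinates in the stated basis and equate coefficients in (L − (-4)·I) g = f
solving from the highest basis element down gives g = -(5/24)x^4 + (5/42)x^3 - (59/168)x^2 + (117/140)x - 503/840
check: L g = -(5/6)x^4 - (10/21)x^3 - (67/42)x^2 - (12/35)x + 83/210
so L g − (-4)·g = -(5/3)x^4 - 3x^2 + 3x - 2 = f ✓


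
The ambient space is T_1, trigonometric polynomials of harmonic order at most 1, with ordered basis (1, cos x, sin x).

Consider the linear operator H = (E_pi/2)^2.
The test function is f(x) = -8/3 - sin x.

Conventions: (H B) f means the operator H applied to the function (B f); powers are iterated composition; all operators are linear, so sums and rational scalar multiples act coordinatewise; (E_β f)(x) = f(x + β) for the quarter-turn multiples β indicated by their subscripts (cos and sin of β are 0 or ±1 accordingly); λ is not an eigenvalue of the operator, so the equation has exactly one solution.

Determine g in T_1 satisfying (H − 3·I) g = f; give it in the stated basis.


write g with unknown coordinates in the stated basis and equate coefficients in (H − 3·I) g = f
solving from the highest basis element down gives g = 4/3 + (1/4)sin x
check: H g = 4/3 - (1/4)sin x
so H g − 3·g = -8/3 - sin x = f ✓

g(x) = 4/3 + (1/4)sin x


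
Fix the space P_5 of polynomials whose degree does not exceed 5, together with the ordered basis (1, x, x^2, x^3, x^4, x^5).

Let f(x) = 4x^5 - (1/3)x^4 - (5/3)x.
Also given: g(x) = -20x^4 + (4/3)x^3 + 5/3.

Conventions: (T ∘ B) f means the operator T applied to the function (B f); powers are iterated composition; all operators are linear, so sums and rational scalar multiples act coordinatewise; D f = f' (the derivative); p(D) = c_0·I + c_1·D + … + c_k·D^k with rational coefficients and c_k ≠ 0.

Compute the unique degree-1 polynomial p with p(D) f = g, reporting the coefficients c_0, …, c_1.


p(D) = -D, i.e. c_0 = 0, c_1 = -1

D^0 f = 4x^5 - (1/3)x^4 - (5/3)x
D^1 f = 20x^4 - (4/3)x^3 - 5/3
matching coefficients of g against c_0 f + c_1 Df + … from the top degree down determines the c_i
solution: c_0 = 0, c_1 = -1


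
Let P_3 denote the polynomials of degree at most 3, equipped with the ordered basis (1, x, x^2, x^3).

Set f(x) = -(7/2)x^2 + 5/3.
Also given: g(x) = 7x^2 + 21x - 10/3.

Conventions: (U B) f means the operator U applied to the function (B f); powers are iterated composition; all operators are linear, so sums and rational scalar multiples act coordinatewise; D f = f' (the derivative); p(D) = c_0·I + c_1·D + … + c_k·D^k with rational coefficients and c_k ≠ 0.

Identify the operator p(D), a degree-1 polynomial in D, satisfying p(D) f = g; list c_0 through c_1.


D^0 f = -(7/2)x^2 + 5/3
D^1 f = -7x
matching coefficients of g against c_0 f + c_1 Df + … from the top degree down determines the c_i
solution: c_0 = -2, c_1 = -3

p(D) = -2·I − 3·D, i.e. c_0 = -2, c_1 = -3


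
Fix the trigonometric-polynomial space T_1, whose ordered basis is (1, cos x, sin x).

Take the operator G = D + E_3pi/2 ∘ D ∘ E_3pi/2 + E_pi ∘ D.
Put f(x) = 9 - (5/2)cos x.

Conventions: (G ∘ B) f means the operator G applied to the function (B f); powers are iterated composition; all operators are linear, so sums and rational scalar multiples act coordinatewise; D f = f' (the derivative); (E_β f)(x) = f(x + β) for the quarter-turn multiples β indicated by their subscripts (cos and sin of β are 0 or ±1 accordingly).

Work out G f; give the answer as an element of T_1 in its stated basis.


g(x) = -(5/2)sin x

D f = (5/2)sin x
E_3pi/2 f = 9 - (5/2)sin x
D E_3pi/2 f = -(5/2)cos x
E_3pi/2 D E_3pi/2 f = -(5/2)sin x
D f = (5/2)sin x
E_pi D f = -(5/2)sin x
(D + E_3pi/2 ∘ D ∘ E_3pi/2 + E_pi ∘ D) f = -(5/2)sin x


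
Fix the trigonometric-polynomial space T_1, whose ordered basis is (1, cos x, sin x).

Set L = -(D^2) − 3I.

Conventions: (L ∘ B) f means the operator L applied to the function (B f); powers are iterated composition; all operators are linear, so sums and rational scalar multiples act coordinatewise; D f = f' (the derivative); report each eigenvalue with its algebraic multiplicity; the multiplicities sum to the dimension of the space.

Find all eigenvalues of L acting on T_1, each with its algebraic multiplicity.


λ = -3 (multiplicity 1), λ = -2 (multiplicity 2)

image of 1: -3
image of cos x: -2cos x
image of sin x: -2sin x
the matrix is diagonal; its diagonal is (-3, -2, -2)
for a triangular matrix the eigenvalues are the diagonal entries, with algebraic multiplicity their repetition count


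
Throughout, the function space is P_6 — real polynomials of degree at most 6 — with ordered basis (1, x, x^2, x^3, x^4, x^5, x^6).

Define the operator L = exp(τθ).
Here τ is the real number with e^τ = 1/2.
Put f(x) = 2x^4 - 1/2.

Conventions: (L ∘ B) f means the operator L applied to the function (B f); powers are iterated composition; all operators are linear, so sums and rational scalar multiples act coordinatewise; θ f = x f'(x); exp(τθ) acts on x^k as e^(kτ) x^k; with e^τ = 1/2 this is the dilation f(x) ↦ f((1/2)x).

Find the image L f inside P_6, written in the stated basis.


exp(τθ) x^k = e^(kτ) x^k; with e^τ = 1/2 this sends x^k to (1/2)^k x^k
x^4 ↦ 1/16 x^4
applying this coordinatewise to f: exp(τθ) f = (1/8)x^4 - 1/2

the result is g(x) = (1/8)x^4 - 1/2


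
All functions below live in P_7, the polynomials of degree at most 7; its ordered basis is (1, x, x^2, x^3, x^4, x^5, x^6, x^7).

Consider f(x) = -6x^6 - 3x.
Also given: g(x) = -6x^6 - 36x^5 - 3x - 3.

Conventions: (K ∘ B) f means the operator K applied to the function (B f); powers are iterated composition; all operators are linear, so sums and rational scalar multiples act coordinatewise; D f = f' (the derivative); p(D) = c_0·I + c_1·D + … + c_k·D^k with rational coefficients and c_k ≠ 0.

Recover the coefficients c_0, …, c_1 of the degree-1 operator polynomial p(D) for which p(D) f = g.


D^0 f = -6x^6 - 3x
D^1 f = -36x^5 - 3
matching coefficients of g against c_0 f + c_1 Df + … from the top degree down determines the c_i
solution: c_0 = 1, c_1 = 1

p(D) = I + D, i.e. c_0 = 1, c_1 = 1


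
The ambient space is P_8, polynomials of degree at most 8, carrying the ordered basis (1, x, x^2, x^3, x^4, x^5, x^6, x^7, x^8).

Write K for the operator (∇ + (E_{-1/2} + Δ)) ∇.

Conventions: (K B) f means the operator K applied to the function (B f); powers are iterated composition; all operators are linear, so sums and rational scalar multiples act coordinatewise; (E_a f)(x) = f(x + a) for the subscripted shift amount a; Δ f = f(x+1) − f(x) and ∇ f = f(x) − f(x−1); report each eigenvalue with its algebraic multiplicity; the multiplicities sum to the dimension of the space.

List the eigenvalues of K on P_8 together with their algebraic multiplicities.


image of 1: 0
image of x: 1
image of x^2: 2x + 2
image of x^3: 3x^2 + 6x - 11/4
image of x^4: 4x^3 + 12x^2 - 11x + 11
image of x^5: 5x^4 + 20x^3 - (55/2)x^2 + 55x - 359/16
image of x^6: 6x^5 + 30x^4 - 55x^3 + 165x^2 - (1077/8)x + 421/8
image of x^7: 7x^6 + 42x^5 - (385/4)x^4 + 385x^3 - (7539/16)x^2 + (2947/8)x - 6971/64
image of x^8: 8x^7 + 56x^6 - 154x^5 + 770x^4 - (2513/2)x^3 + (2947/2)x^2 - (6971/8)x + 1843/8
the matrix is upper triangular; its diagonal is (0, 0, 0, 0, 0, 0, 0, 0, 0)
for a triangular matrix the eigenvalues are the diagonal entries, with algebraic multiplicity their repetition count

λ = 0 (multiplicity 9)


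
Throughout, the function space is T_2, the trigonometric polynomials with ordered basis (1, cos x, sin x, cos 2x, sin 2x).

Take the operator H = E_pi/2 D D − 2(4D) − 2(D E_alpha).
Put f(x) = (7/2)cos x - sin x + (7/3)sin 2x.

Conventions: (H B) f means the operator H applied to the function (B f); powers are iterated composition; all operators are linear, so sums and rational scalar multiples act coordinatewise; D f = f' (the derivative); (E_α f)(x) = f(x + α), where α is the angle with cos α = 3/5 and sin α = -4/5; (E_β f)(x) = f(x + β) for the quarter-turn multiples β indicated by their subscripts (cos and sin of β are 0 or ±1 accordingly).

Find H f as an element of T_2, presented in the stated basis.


D f = -cos x - (7/2)sin x + (14/3)cos 2x
D D f = -(7/2)cos x + sin x - (28/3)sin 2x
E_pi/2 (D D) f = cos x + (7/2)sin x + (28/3)sin 2x
D f = -cos x - (7/2)sin x + (14/3)cos 2x
(4D) f = -4cos x - 14sin x + (56/3)cos 2x
(-2(4D)) f = 8cos x + 28sin x - (112/3)cos 2x
E_alpha f = (29/10)cos x + (11/5)sin x - (56/25)cos 2x - (49/75)sin 2x
D E_alpha f = (11/5)cos x - (29/10)sin x - (98/75)cos 2x + (112/25)sin 2x
(-2(D E_alpha)) f = -(22/5)cos x + (29/5)sin x + (196/75)cos 2x - (224/25)sin 2x
(E_pi/2 D D − 2(4D) − 2(D E_alpha)) f = (23/5)cos x + (373/10)sin x - (868/25)cos 2x + (28/75)sin 2x

the result is g(x) = (23/5)cos x + (373/10)sin x - (868/25)cos 2x + (28/75)sin 2x


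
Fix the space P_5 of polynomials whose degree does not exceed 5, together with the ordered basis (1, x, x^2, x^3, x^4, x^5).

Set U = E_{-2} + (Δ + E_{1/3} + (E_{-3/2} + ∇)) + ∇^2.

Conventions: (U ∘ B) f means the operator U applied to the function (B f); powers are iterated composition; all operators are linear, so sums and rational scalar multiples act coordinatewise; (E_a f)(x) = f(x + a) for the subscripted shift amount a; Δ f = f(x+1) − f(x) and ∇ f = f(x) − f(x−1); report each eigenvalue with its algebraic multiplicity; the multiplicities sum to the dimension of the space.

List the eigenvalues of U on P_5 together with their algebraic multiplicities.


λ = 3 (multiplicity 6)

image of 1: 3
image of x: 3x - 7/6
image of x^2: 3x^2 - (7/3)x + 301/36
image of x^3: 3x^3 - (7/2)x^2 + (301/12)x - 3313/216
image of x^4: 3x^4 - (14/3)x^3 + (301/6)x^2 - (3313/54)x + 45457/1296
image of x^5: 3x^5 - (35/6)x^4 + (1505/18)x^3 - (16565/108)x^2 + (227285/1296)x - 525577/7776
the matrix is upper triangular; its diagonal is (3, 3, 3, 3, 3, 3)
for a triangular matrix the eigenvalues are the diagonal entries, with algebraic multiplicity their repetition count


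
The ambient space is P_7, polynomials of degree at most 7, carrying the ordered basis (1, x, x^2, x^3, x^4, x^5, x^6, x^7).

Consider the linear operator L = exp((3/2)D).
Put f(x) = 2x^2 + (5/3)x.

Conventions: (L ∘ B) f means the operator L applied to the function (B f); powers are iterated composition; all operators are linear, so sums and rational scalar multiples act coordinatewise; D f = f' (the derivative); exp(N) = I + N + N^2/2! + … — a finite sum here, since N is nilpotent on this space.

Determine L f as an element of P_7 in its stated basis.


order-1 term: 6x + 5/2
order-2 term: 9/2
the series for exp((3/2)D) f terminates at order 2
exp((3/2)D) f = 2x^2 + (23/3)x + 7

g(x) = 2x^2 + (23/3)x + 7


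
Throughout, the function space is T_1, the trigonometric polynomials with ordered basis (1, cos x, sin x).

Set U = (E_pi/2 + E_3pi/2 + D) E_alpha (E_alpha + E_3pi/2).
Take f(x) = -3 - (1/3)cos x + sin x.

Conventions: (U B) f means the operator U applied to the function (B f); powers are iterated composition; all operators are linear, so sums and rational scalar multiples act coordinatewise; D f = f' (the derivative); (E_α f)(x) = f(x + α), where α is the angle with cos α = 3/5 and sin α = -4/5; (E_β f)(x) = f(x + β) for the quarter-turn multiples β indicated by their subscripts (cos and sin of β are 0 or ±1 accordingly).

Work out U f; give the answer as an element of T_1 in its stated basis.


the image equals g(x) = -12 - (8/5)cos x + (6/5)sin x

E_alpha f = -3 - cos x + (1/3)sin x
E_3pi/2 f = -3 - cos x - (1/3)sin x
(E_alpha + E_3pi/2) f = -6 - 2cos x
E_alpha (E_alpha + E_3pi/2) f = -6 - (6/5)cos x - (8/5)sin x
E_pi/2 E_alpha (E_alpha + E_3pi/2) f = -6 - (8/5)cos x + (6/5)sin x
E_3pi/2 E_alpha (E_alpha + E_3pi/2) f = -6 + (8/5)cos x - (6/5)sin x
D E_alpha (E_alpha + E_3pi/2) f = -(8/5)cos x + (6/5)sin x
(E_pi/2 + E_3pi/2 + D) E_alpha (E_alpha + E_3pi/2) f = -12 - (8/5)cos x + (6/5)sin x


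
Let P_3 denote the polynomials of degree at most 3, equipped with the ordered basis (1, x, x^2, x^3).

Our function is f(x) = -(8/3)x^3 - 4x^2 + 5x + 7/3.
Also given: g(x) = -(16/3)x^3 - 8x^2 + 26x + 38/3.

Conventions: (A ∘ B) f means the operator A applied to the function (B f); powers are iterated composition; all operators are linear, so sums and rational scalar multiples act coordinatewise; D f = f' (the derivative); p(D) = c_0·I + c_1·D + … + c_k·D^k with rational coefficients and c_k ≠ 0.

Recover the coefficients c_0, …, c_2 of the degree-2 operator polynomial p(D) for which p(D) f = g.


D^0 f = -(8/3)x^3 - 4x^2 + 5x + 7/3
D^1 f = -8x^2 - 8x + 5
D^2 f = -16x - 8
matching coefficients of g against c_0 f + c_1 Df + … from the top degree down determines the c_i
solution: c_0 = 2, c_1 = 0, c_2 = -1

c_0 = 2, c_1 = 0, c_2 = -1


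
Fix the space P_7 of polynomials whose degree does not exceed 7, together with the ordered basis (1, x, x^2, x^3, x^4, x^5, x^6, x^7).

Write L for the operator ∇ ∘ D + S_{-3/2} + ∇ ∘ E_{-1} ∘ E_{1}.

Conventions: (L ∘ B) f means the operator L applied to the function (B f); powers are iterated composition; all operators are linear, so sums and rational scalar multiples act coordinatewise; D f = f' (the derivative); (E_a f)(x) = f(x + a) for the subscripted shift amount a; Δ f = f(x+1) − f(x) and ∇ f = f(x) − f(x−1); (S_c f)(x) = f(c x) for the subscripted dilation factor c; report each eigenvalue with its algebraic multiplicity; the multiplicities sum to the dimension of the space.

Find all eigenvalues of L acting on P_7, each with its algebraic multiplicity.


λ = -2187/128 (multiplicity 1), λ = -243/32 (multiplicity 1), λ = -27/8 (multiplicity 1), λ = -3/2 (multiplicity 1), λ = 1 (multiplicity 1), λ = 9/4 (multiplicity 1), λ = 81/16 (multiplicity 1), λ = 729/64 (multiplicity 1)

image of 1: 1
image of x: -(3/2)x + 1
image of x^2: (9/4)x^2 + 2x + 1
image of x^3: -(27/8)x^3 + 3x^2 + 3x - 2
image of x^4: (81/16)x^4 + 4x^3 + 6x^2 - 8x + 3
image of x^5: -(243/32)x^5 + 5x^4 + 10x^3 - 20x^2 + 15x - 4
image of x^6: (729/64)x^6 + 6x^5 + 15x^4 - 40x^3 + 45x^2 - 24x + 5
image of x^7: -(2187/128)x^7 + 7x^6 + 21x^5 - 70x^4 + 105x^3 - 84x^2 + 35x - 6
the matrix is upper triangular; its diagonal is (1, -3/2, 9/4, -27/8, 81/16, -243/32, 729/64, -2187/128)
for a triangular matrix the eigenvalues are the diagonal entries, with algebraic multiplicity their repetition count
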